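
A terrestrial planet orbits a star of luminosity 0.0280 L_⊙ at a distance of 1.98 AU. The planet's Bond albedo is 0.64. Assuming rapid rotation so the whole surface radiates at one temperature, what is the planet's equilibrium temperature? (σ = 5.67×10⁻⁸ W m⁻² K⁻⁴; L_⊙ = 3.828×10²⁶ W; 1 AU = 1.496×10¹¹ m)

T_eq ≈ 62.7 K

d = 1.98 AU = 2.96×10¹¹ m.
L = 0.0280 × 3.828×10²⁶ = 1.07×10²⁵ W.
Flux: S = L/(4πd²) = 1.07×10²⁵/(4π×(2.96×10¹¹)²) = 9.72 W m⁻².
Energy balance: absorbed = emitted ⇒ πR²·S(1−A) = 4πR²·σT_eq⁴, so T_eq⁴ = S(1−A)/(4σ).
T_eq = [9.72 × 0.36 / (4 × 5.67×10⁻⁸)]^(1/4) = (1.54×10⁷)^(1/4) = 62.7 K.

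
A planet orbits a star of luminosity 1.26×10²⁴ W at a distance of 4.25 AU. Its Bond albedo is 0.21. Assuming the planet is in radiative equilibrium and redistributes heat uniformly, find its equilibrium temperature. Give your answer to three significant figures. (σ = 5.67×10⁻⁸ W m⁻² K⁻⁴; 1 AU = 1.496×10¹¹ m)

d = 4.25 AU = 6.36×10¹¹ m.
Flux: S = L/(4πd²) = 1.26×10²⁴/(4π×(6.36×10¹¹)²) = 0.248 W m⁻².
Energy balance: absorbed = emitted ⇒ πR²·S(1−A) = 4πR²·σT_eq⁴, so T_eq⁴ = S(1−A)/(4σ).
T_eq = [0.248 × 0.79 / (4 × 5.67×10⁻⁸)]^(1/4) = (8.64×10⁵)^(1/4) = 30.5 K.

T_eq ≈ 30.5 K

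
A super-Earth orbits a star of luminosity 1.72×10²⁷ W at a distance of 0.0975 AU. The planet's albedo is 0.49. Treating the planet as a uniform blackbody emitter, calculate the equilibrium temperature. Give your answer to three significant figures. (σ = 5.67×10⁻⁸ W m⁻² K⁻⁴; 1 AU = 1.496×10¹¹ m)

T_eq ≈ 1100 K

d = 0.0975 AU = 1.46×10¹⁰ m.
Flux: S = L/(4πd²) = 1.72×10²⁷/(4π×(1.46×10¹⁰)²) = 6.43×10⁵ W m⁻².
Energy balance: absorbed = emitted ⇒ πR²·S(1−A) = 4πR²·σT_eq⁴, so T_eq⁴ = S(1−A)/(4σ).
T_eq = [6.43×10⁵ × 0.51 / (4 × 5.67×10⁻⁸)]^(1/4) = (1.45×10¹²)^(1/4) = 1100 K.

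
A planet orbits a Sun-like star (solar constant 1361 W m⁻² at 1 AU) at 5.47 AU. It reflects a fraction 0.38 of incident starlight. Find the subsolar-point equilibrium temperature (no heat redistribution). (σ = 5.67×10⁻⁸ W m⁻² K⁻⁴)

T_ss ≈ 149 K

Flux at 5.47 AU: S = 1361/5.47² = 45.5 W m⁻².
At the subsolar point the surface absorbs S(1−A) and emits σT⁴ per unit area — no factor of 4, since only the local patch is in balance.
T = [45.5 × 0.62 / 5.67×10⁻⁸]^(1/4) = (4.97×10⁸)^(1/4) = 149 K.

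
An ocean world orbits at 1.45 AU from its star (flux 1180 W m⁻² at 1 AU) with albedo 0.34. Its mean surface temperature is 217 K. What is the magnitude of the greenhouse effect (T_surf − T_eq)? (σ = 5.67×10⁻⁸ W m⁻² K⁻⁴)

ΔT ≈ 16.0 K

S = 1180/1.45² = 561.2 W m⁻².
T_eq = [S(1−A)/(4σ)]^(1/4) = [561.2×0.66/(4×5.67×10⁻⁸)]^(1/4) = 201.0 K.
ΔT = T_surf − T_eq = 217 − 201.0.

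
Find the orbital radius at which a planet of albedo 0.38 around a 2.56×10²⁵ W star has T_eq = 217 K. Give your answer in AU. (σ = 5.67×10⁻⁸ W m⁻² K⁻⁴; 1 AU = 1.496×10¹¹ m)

From T_eq⁴ = L(1−A)/(16πσd²): d = √[L(1−A)/(16πσT_eq⁴)].
d = √[2.56×10²⁵ × 0.62 / (16π × 5.67×10⁻⁸ × (217)⁴)] = 5.01×10¹⁰ m = 0.335 AU.

d ≈ 0.335 AU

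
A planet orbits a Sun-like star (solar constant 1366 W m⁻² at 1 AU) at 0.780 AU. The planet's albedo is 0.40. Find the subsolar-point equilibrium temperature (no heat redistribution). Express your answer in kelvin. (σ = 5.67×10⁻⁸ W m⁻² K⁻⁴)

T_ss ≈ 393 K

Flux at 0.780 AU: S = 1366/0.780² = 2250 W m⁻².
At the subsolar point the surface absorbs S(1−A) and emits σT⁴ per unit area — no factor of 4, since only the local patch is in balance.
T = [2250 × 0.60 / 5.67×10⁻⁸]^(1/4) = (2.38×10¹⁰)^(1/4) = 393 K.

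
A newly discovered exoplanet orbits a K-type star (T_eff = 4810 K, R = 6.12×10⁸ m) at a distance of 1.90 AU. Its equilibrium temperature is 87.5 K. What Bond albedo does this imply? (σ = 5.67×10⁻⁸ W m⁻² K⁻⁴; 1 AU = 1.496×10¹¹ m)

d = 1.90 AU = 2.84×10¹¹ m.
L = 4πR_⋆²σT_⋆⁴ = 4π(6.12×10⁸)² × 5.67×10⁻⁸ × (4810)⁴ = 1.43×10²⁶ W.
S = L/(4πd²) = 141 W m⁻².
From T_eq⁴ = S(1−A)/(4σ): 1−A = 4σT_eq⁴/S.
1−A = 4 × 5.67×10⁻⁸ × (87.5)⁴ / 141 = 0.094.

A ≈ 0.91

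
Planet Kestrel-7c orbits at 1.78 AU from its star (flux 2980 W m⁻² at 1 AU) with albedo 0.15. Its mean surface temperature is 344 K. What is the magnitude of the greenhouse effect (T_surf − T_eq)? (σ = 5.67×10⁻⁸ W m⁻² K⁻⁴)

S = 2980/1.78² = 940.5 W m⁻².
T_eq = [S(1−A)/(4σ)]^(1/4) = [940.5×0.85/(4×5.67×10⁻⁸)]^(1/4) = 243.7 K.
ΔT = T_surf − T_eq = 344 − 243.7.

ΔT ≈ 100.3 K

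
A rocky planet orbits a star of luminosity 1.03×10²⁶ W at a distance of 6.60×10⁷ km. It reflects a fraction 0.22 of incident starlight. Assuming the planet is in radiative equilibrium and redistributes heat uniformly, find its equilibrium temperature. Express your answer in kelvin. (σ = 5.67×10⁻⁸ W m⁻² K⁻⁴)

d = 6.60×10⁷ km = 6.60×10¹⁰ m.
Flux: S = L/(4πd²) = 1.03×10²⁶/(4π×(6.60×10¹⁰)²) = 1880 W m⁻².
Energy balance: absorbed = emitted ⇒ πR²·S(1−A) = 4πR²·σT_eq⁴, so T_eq⁴ = S(1−A)/(4σ).
T_eq = [1880 × 0.78 / (4 × 5.67×10⁻⁸)]^(1/4) = (6.47×10⁹)^(1/4) = 284 K.

T_eq ≈ 284 K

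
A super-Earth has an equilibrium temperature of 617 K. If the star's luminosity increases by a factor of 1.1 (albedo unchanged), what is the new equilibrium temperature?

T_eq ≈ 632 K

T_eq ∝ L^(1/4) · d^(−1/2).
T′ = 617 × 1.1^(1/4) = 632 K.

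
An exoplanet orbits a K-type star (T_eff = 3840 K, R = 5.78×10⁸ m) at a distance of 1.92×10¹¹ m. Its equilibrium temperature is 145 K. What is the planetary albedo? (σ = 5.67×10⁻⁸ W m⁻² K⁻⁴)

A ≈ 0.10

L = 4πR_⋆²σT_⋆⁴ = 4π(5.78×10⁸)² × 5.67×10⁻⁸ × (3840)⁴ = 5.18×10²⁵ W.
S = L/(4πd²) = 112 W m⁻².
From T_eq⁴ = S(1−A)/(4σ): 1−A = 4σT_eq⁴/S.
1−A = 4 × 5.67×10⁻⁸ × (145)⁴ / 112 = 0.897.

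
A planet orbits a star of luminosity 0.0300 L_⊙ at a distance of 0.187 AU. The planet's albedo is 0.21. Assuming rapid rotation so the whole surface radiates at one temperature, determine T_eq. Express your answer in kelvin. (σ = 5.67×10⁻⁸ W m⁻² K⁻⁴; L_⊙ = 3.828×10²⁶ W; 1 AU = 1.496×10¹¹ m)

T_eq ≈ 253 K

d = 0.187 AU = 2.80×10¹⁰ m.
L = 0.0300 × 3.828×10²⁶ = 1.15×10²⁵ W.
Flux: S = L/(4πd²) = 1.15×10²⁵/(4π×(2.80×10¹⁰)²) = 1170 W m⁻².
Energy balance: absorbed = emitted ⇒ πR²·S(1−A) = 4πR²·σT_eq⁴, so T_eq⁴ = S(1−A)/(4σ).
T_eq = [1170 × 0.79 / (4 × 5.67×10⁻⁸)]^(1/4) = (4.07×10⁹)^(1/4) = 253 K.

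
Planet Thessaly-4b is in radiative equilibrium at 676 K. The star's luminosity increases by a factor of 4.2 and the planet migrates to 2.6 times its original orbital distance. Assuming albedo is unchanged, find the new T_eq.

T_eq ∝ L^(1/4) · d^(−1/2).
T′ = 676 × 4.2^(1/4) / 2.6^(1/2) = 600 K.

T_eq ≈ 600 K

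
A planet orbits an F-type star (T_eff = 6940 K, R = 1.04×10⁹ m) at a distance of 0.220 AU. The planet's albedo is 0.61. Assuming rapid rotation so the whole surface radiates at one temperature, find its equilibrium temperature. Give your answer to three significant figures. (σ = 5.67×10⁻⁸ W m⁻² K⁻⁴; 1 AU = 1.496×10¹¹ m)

T_eq ≈ 689 K

d = 0.220 AU = 3.29×10¹⁰ m.
L = 4πR_⋆²σT_⋆⁴ = 4π(1.04×10⁹)² × 5.67×10⁻⁸ × (6940)⁴ = 1.79×10²⁷ W.
S = L/(4πd²) = 1.31×10⁵ W m⁻².
Energy balance: absorbed = emitted ⇒ πR²·S(1−A) = 4πR²·σT_eq⁴, so T_eq⁴ = S(1−A)/(4σ).
T_eq = [1.31×10⁵ × 0.39 / (4 × 5.67×10⁻⁸)]^(1/4) = (2.26×10¹¹)^(1/4) = 689 K.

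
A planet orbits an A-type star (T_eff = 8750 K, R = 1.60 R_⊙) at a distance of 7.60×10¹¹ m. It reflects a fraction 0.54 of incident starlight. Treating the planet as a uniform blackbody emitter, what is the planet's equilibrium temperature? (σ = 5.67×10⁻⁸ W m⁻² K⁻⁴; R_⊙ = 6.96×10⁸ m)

T_eq ≈ 195 K

R_⋆ = 1.60 × 6.96×10⁸ = 1.11×10⁹ m.
L = 4πR_⋆²σT_⋆⁴ = 4π(1.11×10⁹)² × 5.67×10⁻⁸ × (8750)⁴ = 5.18×10²⁷ W.
S = L/(4πd²) = 714 W m⁻².
Energy balance: absorbed = emitted ⇒ πR²·S(1−A) = 4πR²·σT_eq⁴, so T_eq⁴ = S(1−A)/(4σ).
T_eq = [714 × 0.46 / (4 × 5.67×10⁻⁸)]^(1/4) = (1.45×10⁹)^(1/4) = 195 K.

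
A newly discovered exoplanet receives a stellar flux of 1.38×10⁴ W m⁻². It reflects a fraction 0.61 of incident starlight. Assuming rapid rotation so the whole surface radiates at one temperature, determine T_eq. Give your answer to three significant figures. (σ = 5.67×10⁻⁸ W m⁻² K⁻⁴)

Energy balance: absorbed = emitted ⇒ πR²·S(1−A) = 4πR²·σT_eq⁴, so T_eq⁴ = S(1−A)/(4σ).
T_eq = [1.38×10⁴ × 0.39 / (4 × 5.67×10⁻⁸)]^(1/4) = (2.37×10¹⁰)^(1/4) = 392 K.

T_eq ≈ 392 K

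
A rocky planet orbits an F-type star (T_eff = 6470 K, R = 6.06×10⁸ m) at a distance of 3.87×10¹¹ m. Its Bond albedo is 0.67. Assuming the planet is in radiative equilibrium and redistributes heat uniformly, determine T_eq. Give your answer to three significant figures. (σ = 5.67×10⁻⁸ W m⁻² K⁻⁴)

T_eq ≈ 137 K

L = 4πR_⋆²σT_⋆⁴ = 4π(6.06×10⁸)² × 5.67×10⁻⁸ × (6470)⁴ = 4.59×10²⁶ W.
S = L/(4πd²) = 244 W m⁻².
Energy balance: absorbed = emitted ⇒ πR²·S(1−A) = 4πR²·σT_eq⁴, so T_eq⁴ = S(1−A)/(4σ).
T_eq = [244 × 0.33 / (4 × 5.67×10⁻⁸)]^(1/4) = (3.54×10⁸)^(1/4) = 137 K.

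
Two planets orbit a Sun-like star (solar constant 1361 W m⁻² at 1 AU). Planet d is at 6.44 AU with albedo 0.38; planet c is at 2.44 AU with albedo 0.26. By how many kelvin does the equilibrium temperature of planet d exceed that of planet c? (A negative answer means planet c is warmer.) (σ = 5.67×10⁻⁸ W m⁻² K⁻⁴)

ΔT ≈ -67.9 K

T_eq = [S₀(1−A)/(4σd²)]^(1/4), so T ∝ (1−A)^(1/4) / √d.
T₁ = [1361×0.62/(4×5.67×10⁻⁸×6.44²)]^(1/4) = 97.32 K.
T₂ = [1361×0.74/(4×5.67×10⁻⁸×2.44²)]^(1/4) = 165.26 K.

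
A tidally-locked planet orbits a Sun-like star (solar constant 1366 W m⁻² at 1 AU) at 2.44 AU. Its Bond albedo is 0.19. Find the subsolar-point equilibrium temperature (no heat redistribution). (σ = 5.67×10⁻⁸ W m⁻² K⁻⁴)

Flux at 2.44 AU: S = 1366/2.44² = 229 W m⁻².
At the subsolar point the surface absorbs S(1−A) and emits σT⁴ per unit area — no factor of 4, since only the local patch is in balance.
T = [229 × 0.81 / 5.67×10⁻⁸]^(1/4) = (3.28×10⁹)^(1/4) = 239 K.

T_ss ≈ 239 K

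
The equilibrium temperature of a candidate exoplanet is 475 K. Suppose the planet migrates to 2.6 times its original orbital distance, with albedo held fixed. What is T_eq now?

T_eq ≈ 295 K

T_eq ∝ L^(1/4) · d^(−1/2).
T′ = 475 / 2.6^(1/2) = 295 K.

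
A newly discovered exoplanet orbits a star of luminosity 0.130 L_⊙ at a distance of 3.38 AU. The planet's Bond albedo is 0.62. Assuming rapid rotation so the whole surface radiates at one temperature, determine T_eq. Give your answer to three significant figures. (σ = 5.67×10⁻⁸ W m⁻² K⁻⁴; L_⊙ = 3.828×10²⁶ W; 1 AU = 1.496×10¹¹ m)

d = 3.38 AU = 5.06×10¹¹ m.
L = 0.130 × 3.828×10²⁶ = 4.98×10²⁵ W.
Flux: S = L/(4πd²) = 4.98×10²⁵/(4π×(5.06×10¹¹)²) = 15.5 W m⁻².
Energy balance: absorbed = emitted ⇒ πR²·S(1−A) = 4πR²·σT_eq⁴, so T_eq⁴ = S(1−A)/(4σ).
T_eq = [15.5 × 0.38 / (4 × 5.67×10⁻⁸)]^(1/4) = (2.60×10⁷)^(1/4) = 71.4 K.

T_eq ≈ 71.4 K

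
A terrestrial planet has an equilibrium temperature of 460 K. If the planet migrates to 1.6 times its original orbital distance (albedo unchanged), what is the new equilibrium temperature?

T_eq ∝ L^(1/4) · d^(−1/2).
T′ = 460 / 1.6^(1/2) = 364 K.

T_eq ≈ 364 K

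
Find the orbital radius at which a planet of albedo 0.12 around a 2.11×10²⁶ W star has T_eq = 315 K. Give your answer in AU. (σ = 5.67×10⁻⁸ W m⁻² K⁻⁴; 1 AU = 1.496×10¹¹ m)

From T_eq⁴ = L(1−A)/(16πσd²): d = √[L(1−A)/(16πσT_eq⁴)].
d = √[2.11×10²⁶ × 0.88 / (16π × 5.67×10⁻⁸ × (315)⁴)] = 8.13×10¹⁰ m = 0.544 AU.

d ≈ 0.544 AU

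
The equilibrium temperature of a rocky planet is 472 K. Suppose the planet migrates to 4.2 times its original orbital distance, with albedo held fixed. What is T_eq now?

T_eq ≈ 230 K

T_eq ∝ L^(1/4) · d^(−1/2).
T′ = 472 / 4.2^(1/2) = 230 K.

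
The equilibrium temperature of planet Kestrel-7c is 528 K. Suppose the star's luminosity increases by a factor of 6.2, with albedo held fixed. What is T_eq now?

T_eq ≈ 833 K

T_eq ∝ L^(1/4) · d^(−1/2).
T′ = 528 × 6.2^(1/4) = 833 K.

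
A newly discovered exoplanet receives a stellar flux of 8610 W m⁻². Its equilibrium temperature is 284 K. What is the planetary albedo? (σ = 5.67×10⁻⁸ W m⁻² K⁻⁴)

From T_eq⁴ = S(1−A)/(4σ): 1−A = 4σT_eq⁴/S.
1−A = 4 × 5.67×10⁻⁸ × (284)⁴ / 8610 = 0.171.

A ≈ 0.83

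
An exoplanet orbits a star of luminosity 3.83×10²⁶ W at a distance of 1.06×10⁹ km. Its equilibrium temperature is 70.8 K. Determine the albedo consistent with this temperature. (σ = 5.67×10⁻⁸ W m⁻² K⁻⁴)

d = 1.06×10⁹ km = 1.06×10¹² m.
Flux: S = L/(4πd²) = 3.83×10²⁶/(4π×(1.06×10¹²)²) = 27.1 W m⁻².
From T_eq⁴ = S(1−A)/(4σ): 1−A = 4σT_eq⁴/S.
1−A = 4 × 5.67×10⁻⁸ × (70.8)⁴ / 27.1 = 0.210.

A ≈ 0.79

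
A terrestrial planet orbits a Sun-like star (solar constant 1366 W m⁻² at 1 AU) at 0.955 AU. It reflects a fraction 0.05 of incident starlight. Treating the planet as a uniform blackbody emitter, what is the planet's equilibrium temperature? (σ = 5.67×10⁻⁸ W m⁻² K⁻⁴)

Flux at 0.955 AU: S = 1366/0.955² = 1500 W m⁻².
Energy balance: absorbed = emitted ⇒ πR²·S(1−A) = 4πR²·σT_eq⁴, so T_eq⁴ = S(1−A)/(4σ).
T_eq = [1500 × 0.95 / (4 × 5.67×10⁻⁸)]^(1/4) = (6.27×10⁹)^(1/4) = 281 K.

T_eq ≈ 281 K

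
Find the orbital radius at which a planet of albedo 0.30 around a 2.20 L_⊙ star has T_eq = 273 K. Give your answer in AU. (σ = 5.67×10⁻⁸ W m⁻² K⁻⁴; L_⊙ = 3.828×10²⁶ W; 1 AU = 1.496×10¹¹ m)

L = 2.20 × 3.828×10²⁶ = 8.42×10²⁶ W.
From T_eq⁴ = L(1−A)/(16πσd²): d = √[L(1−A)/(16πσT_eq⁴)].
d = √[8.42×10²⁶ × 0.70 / (16π × 5.67×10⁻⁸ × (273)⁴)] = 1.93×10¹¹ m = 1.29 AU.

d ≈ 1.29 AU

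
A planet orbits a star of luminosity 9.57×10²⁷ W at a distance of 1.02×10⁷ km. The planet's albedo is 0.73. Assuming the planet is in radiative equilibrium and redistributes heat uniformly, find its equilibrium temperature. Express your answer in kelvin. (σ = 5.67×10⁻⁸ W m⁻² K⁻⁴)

d = 1.02×10⁷ km = 1.02×10¹⁰ m.
Flux: S = L/(4πd²) = 9.57×10²⁷/(4π×(1.02×10¹⁰)²) = 7.32×10⁶ W m⁻².
Energy balance: absorbed = emitted ⇒ πR²·S(1−A) = 4πR²·σT_eq⁴, so T_eq⁴ = S(1−A)/(4σ).
T_eq = [7.32×10⁶ × 0.27 / (4 × 5.67×10⁻⁸)]^(1/4) = (8.71×10¹²)^(1/4) = 1720 K.

T_eq ≈ 1720 K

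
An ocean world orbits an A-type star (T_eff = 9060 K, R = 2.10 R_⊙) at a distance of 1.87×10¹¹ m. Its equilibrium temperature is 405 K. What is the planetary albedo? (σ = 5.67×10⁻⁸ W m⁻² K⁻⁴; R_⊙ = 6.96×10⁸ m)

R_⋆ = 2.10 × 6.96×10⁸ = 1.46×10⁹ m.
L = 4πR_⋆²σT_⋆⁴ = 4π(1.46×10⁹)² × 5.67×10⁻⁸ × (9060)⁴ = 1.03×10²⁸ W.
S = L/(4πd²) = 2.33×10⁴ W m⁻².
From T_eq⁴ = S(1−A)/(4σ): 1−A = 4σT_eq⁴/S.
1−A = 4 × 5.67×10⁻⁸ × (405)⁴ / 2.33×10⁴ = 0.261.

A ≈ 0.74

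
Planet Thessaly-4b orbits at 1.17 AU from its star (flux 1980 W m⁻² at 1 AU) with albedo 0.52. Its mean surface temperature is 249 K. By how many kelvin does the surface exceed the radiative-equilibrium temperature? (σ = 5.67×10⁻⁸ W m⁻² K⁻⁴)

ΔT ≈ 13.8 K

S = 1980/1.17² = 1446 W m⁻².
T_eq = [S(1−A)/(4σ)]^(1/4) = [1446×0.48/(4×5.67×10⁻⁸)]^(1/4) = 235.2 K.
ΔT = T_surf − T_eq = 249 − 235.2.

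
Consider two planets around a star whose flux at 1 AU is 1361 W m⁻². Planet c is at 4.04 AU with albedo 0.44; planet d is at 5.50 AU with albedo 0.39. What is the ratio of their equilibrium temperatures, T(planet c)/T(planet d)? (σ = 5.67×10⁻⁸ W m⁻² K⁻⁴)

T₁/T₂ ≈ 1.142

T_eq = [S₀(1−A)/(4σd²)]^(1/4), so T ∝ (1−A)^(1/4) / √d.
T₁ = [1361×0.56/(4×5.67×10⁻⁸×4.04²)]^(1/4) = 119.79 K.
T₂ = [1361×0.61/(4×5.67×10⁻⁸×5.50²)]^(1/4) = 104.88 K.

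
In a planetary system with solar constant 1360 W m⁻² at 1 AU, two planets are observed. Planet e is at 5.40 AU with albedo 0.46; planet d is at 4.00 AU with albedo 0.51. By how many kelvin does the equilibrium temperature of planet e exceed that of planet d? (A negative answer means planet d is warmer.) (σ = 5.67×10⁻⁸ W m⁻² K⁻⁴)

T_eq = [S₀(1−A)/(4σd²)]^(1/4), so T ∝ (1−A)^(1/4) / √d.
T₁ = [1360×0.54/(4×5.67×10⁻⁸×5.40²)]^(1/4) = 102.65 K.
T₂ = [1360×0.49/(4×5.67×10⁻⁸×4.00²)]^(1/4) = 116.41 K.

ΔT ≈ -13.8 K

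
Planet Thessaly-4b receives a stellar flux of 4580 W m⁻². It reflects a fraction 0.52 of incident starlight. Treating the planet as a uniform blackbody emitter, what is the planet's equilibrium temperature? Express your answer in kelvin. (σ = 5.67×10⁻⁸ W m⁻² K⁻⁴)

T_eq ≈ 314 K

Energy balance: absorbed = emitted ⇒ πR²·S(1−A) = 4πR²·σT_eq⁴, so T_eq⁴ = S(1−A)/(4σ).
T_eq = [4580 × 0.48 / (4 × 5.67×10⁻⁸)]^(1/4) = (9.69×10⁹)^(1/4) = 314 K.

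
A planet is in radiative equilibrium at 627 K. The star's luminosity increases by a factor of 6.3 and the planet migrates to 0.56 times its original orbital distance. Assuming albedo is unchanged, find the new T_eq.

T_eq ≈ 1330 K

T_eq ∝ L^(1/4) · d^(−1/2).
T′ = 627 × 6.3^(1/4) / 0.56^(1/2) = 1330 K.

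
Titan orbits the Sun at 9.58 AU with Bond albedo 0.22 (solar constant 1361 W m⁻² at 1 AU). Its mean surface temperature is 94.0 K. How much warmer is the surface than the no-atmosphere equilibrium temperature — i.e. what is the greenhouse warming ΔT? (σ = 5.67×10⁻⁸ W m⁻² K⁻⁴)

S = 1361/9.58² = 14.83 W m⁻².
T_eq = [S(1−A)/(4σ)]^(1/4) = [14.83×0.78/(4×5.67×10⁻⁸)]^(1/4) = 84.5 K.
ΔT = T_surf − T_eq = 94 − 84.5.

ΔT ≈ 9.5 K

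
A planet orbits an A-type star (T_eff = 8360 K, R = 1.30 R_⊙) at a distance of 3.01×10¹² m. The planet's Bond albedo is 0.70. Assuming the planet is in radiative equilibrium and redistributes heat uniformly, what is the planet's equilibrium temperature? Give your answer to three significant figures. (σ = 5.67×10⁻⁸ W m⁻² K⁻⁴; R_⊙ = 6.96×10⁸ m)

T_eq ≈ 75.9 K

R_⋆ = 1.30 × 6.96×10⁸ = 9.05×10⁸ m.
L = 4πR_⋆²σT_⋆⁴ = 4π(9.05×10⁸)² × 5.67×10⁻⁸ × (8360)⁴ = 2.85×10²⁷ W.
S = L/(4πd²) = 25.0 W m⁻².
Energy balance: absorbed = emitted ⇒ πR²·S(1−A) = 4πR²·σT_eq⁴, so T_eq⁴ = S(1−A)/(4σ).
T_eq = [25.0 × 0.30 / (4 × 5.67×10⁻⁸)]^(1/4) = (3.31×10⁷)^(1/4) = 75.9 K.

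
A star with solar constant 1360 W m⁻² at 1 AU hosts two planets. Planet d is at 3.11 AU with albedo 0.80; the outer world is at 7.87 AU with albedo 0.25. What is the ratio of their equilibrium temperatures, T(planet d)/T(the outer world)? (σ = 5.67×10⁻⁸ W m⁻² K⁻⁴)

T_eq = [S₀(1−A)/(4σd²)]^(1/4), so T ∝ (1−A)^(1/4) / √d.
T₁ = [1360×0.20/(4×5.67×10⁻⁸×3.11²)]^(1/4) = 105.52 K.
T₂ = [1360×0.75/(4×5.67×10⁻⁸×7.87²)]^(1/4) = 92.31 K.

T₁/T₂ ≈ 1.143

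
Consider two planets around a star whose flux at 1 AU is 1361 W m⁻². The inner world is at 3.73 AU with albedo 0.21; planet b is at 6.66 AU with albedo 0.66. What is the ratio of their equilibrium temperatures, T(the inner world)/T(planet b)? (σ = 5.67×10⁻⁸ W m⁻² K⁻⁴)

T_eq = [S₀(1−A)/(4σd²)]^(1/4), so T ∝ (1−A)^(1/4) / √d.
T₁ = [1361×0.79/(4×5.67×10⁻⁸×3.73²)]^(1/4) = 135.86 K.
T₂ = [1361×0.34/(4×5.67×10⁻⁸×6.66²)]^(1/4) = 82.35 K.

T₁/T₂ ≈ 1.650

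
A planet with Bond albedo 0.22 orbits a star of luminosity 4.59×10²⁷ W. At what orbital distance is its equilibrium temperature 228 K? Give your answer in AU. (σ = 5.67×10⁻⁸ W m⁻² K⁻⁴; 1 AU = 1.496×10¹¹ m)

From T_eq⁴ = L(1−A)/(16πσd²): d = √[L(1−A)/(16πσT_eq⁴)].
d = √[4.59×10²⁷ × 0.78 / (16π × 5.67×10⁻⁸ × (228)⁴)] = 6.82×10¹¹ m = 4.56 AU.

d ≈ 4.56 AU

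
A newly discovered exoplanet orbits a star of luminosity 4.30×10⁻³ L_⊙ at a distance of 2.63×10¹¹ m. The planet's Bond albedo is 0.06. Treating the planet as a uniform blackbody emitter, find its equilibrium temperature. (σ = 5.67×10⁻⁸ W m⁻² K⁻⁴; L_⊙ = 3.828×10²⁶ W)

L = 4.30×10⁻³ × 3.828×10²⁶ = 1.65×10²⁴ W.
Flux: S = L/(4πd²) = 1.65×10²⁴/(4π×(2.63×10¹¹)²) = 1.89 W m⁻².
Energy balance: absorbed = emitted ⇒ πR²·S(1−A) = 4πR²·σT_eq⁴, so T_eq⁴ = S(1−A)/(4σ).
T_eq = [1.89 × 0.94 / (4 × 5.67×10⁻⁸)]^(1/4) = (7.85×10⁶)^(1/4) = 52.9 K.

T_eq ≈ 52.9 K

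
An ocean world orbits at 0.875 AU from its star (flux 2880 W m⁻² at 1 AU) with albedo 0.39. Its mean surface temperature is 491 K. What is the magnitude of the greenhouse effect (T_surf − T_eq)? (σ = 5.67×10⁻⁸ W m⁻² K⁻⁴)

ΔT ≈ 173.8 K

S = 2880/0.875² = 3762 W m⁻².
T_eq = [S(1−A)/(4σ)]^(1/4) = [3762×0.61/(4×5.67×10⁻⁸)]^(1/4) = 317.2 K.
ΔT = T_surf − T_eq = 491 − 317.2.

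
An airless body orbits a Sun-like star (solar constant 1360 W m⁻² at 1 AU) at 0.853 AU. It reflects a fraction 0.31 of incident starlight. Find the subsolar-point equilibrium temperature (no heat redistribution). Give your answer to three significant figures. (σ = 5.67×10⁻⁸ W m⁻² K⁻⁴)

Flux at 0.853 AU: S = 1360/0.853² = 1870 W m⁻².
At the subsolar point the surface absorbs S(1−A) and emits σT⁴ per unit area — no factor of 4, since only the local patch is in balance.
T = [1870 × 0.69 / 5.67×10⁻⁸]^(1/4) = (2.27×10¹⁰)^(1/4) = 388 K.

T_ss ≈ 388 K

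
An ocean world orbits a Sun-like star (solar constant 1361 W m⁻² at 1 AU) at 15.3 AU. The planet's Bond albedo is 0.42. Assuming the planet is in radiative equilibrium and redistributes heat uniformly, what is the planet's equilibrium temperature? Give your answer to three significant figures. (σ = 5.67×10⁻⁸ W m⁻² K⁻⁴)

Flux at 15.3 AU: S = 1361/15.3² = 5.81 W m⁻².
Energy balance: absorbed = emitted ⇒ πR²·S(1−A) = 4πR²·σT_eq⁴, so T_eq⁴ = S(1−A)/(4σ).
T_eq = [5.81 × 0.58 / (4 × 5.67×10⁻⁸)]^(1/4) = (1.49×10⁷)^(1/4) = 62.1 K.

T_eq ≈ 62.1 K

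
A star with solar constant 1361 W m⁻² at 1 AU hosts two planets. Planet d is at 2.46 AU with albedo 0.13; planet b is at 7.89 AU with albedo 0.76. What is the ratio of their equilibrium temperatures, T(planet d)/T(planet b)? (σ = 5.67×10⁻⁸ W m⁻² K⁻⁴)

T₁/T₂ ≈ 2.471

T_eq = [S₀(1−A)/(4σd²)]^(1/4), so T ∝ (1−A)^(1/4) / √d.
T₁ = [1361×0.87/(4×5.67×10⁻⁸×2.46²)]^(1/4) = 171.38 K.
T₂ = [1361×0.24/(4×5.67×10⁻⁸×7.89²)]^(1/4) = 69.35 K.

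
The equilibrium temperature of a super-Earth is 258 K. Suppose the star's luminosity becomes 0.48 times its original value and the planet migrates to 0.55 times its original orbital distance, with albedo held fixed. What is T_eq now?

T_eq ≈ 290 K

T_eq ∝ L^(1/4) · d^(−1/2).
T′ = 258 × 0.48^(1/4) / 0.55^(1/2) = 290 K.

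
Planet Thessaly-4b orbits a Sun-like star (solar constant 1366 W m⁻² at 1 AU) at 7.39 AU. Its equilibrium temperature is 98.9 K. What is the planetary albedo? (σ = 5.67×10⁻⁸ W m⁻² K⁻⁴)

A ≈ 0.13

Flux at 7.39 AU: S = 1366/7.39² = 25.0 W m⁻².
From T_eq⁴ = S(1−A)/(4σ): 1−A = 4σT_eq⁴/S.
1−A = 4 × 5.67×10⁻⁸ × (98.9)⁴ / 25.0 = 0.867.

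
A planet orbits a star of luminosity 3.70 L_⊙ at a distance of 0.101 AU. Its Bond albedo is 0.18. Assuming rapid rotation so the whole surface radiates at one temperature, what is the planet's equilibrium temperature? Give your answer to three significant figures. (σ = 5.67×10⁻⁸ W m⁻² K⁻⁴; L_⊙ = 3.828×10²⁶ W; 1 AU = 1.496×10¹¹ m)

T_eq ≈ 1160 K

d = 0.101 AU = 1.51×10¹⁰ m.
L = 3.70 × 3.828×10²⁶ = 1.42×10²⁷ W.
Flux: S = L/(4πd²) = 1.42×10²⁷/(4π×(1.51×10¹⁰)²) = 4.94×10⁵ W m⁻².
Energy balance: absorbed = emitted ⇒ πR²·S(1−A) = 4πR²·σT_eq⁴, so T_eq⁴ = S(1−A)/(4σ).
T_eq = [4.94×10⁵ × 0.82 / (4 × 5.67×10⁻⁸)]^(1/4) = (1.78×10¹²)^(1/4) = 1160 K.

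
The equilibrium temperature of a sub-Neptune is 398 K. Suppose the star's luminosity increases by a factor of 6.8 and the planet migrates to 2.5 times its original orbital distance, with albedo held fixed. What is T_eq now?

T_eq ≈ 406 K

T_eq ∝ L^(1/4) · d^(−1/2).
T′ = 398 × 6.8^(1/4) / 2.5^(1/2) = 406 K.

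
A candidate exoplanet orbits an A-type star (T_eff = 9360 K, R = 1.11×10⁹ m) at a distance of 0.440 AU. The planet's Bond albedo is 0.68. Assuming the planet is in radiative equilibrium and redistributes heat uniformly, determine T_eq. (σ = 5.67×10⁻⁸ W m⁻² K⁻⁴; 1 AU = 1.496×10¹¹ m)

T_eq ≈ 646 K

d = 0.440 AU = 6.58×10¹⁰ m.
L = 4πR_⋆²σT_⋆⁴ = 4π(1.11×10⁹)² × 5.67×10⁻⁸ × (9360)⁴ = 6.74×10²⁷ W.
S = L/(4πd²) = 1.24×10⁵ W m⁻².
Energy balance: absorbed = emitted ⇒ πR²·S(1−A) = 4πR²·σT_eq⁴, so T_eq⁴ = S(1−A)/(4σ).
T_eq = [1.24×10⁵ × 0.32 / (4 × 5.67×10⁻⁸)]^(1/4) = (1.75×10¹¹)^(1/4) = 646 K.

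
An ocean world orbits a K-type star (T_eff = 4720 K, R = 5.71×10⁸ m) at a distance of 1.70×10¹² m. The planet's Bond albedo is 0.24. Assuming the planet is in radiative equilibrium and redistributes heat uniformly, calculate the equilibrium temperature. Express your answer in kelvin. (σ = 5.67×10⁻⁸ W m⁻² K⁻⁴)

T_eq ≈ 57.1 K

L = 4πR_⋆²σT_⋆⁴ = 4π(5.71×10⁸)² × 5.67×10⁻⁸ × (4720)⁴ = 1.15×10²⁶ W.
S = L/(4πd²) = 3.17 W m⁻².
Energy balance: absorbed = emitted ⇒ πR²·S(1−A) = 4πR²·σT_eq⁴, so T_eq⁴ = S(1−A)/(4σ).
T_eq = [3.17 × 0.76 / (4 × 5.67×10⁻⁸)]^(1/4) = (1.06×10⁷)^(1/4) = 57.1 K.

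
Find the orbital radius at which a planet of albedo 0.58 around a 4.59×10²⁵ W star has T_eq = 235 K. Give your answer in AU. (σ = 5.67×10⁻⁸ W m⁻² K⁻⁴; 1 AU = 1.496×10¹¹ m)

d ≈ 0.315 AU

From T_eq⁴ = L(1−A)/(16πσd²): d = √[L(1−A)/(16πσT_eq⁴)].
d = √[4.59×10²⁵ × 0.42 / (16π × 5.67×10⁻⁸ × (235)⁴)] = 4.71×10¹⁰ m = 0.315 AU.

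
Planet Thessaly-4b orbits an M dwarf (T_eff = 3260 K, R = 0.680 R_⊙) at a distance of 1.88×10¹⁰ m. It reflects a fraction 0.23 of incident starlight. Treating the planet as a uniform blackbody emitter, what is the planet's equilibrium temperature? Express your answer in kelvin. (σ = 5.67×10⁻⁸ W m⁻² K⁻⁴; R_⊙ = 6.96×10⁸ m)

R_⋆ = 0.680 × 6.96×10⁸ = 4.73×10⁸ m.
L = 4πR_⋆²σT_⋆⁴ = 4π(4.73×10⁸)² × 5.67×10⁻⁸ × (3260)⁴ = 1.80×10²⁵ W.
S = L/(4πd²) = 4060 W m⁻².
Energy balance: absorbed = emitted ⇒ πR²·S(1−A) = 4πR²·σT_eq⁴, so T_eq⁴ = S(1−A)/(4σ).
T_eq = [4060 × 0.77 / (4 × 5.67×10⁻⁸)]^(1/4) = (1.38×10¹⁰)^(1/4) = 343 K.

T_eq ≈ 343 K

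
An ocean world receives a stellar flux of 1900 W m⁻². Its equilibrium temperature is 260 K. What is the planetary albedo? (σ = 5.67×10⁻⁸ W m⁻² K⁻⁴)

From T_eq⁴ = S(1−A)/(4σ): 1−A = 4σT_eq⁴/S.
1−A = 4 × 5.67×10⁻⁸ × (260)⁴ / 1900 = 0.545.

A ≈ 0.45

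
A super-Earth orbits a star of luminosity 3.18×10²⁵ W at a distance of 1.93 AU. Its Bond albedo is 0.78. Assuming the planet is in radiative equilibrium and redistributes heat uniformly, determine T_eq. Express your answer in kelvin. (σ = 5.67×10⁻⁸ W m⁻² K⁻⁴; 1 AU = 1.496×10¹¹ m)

d = 1.93 AU = 2.89×10¹¹ m.
Flux: S = L/(4πd²) = 3.18×10²⁵/(4π×(2.89×10¹¹)²) = 30.4 W m⁻².
Energy balance: absorbed = emitted ⇒ πR²·S(1−A) = 4πR²·σT_eq⁴, so T_eq⁴ = S(1−A)/(4σ).
T_eq = [30.4 × 0.22 / (4 × 5.67×10⁻⁸)]^(1/4) = (2.94×10⁷)^(1/4) = 73.7 K.

T_eq ≈ 73.7 K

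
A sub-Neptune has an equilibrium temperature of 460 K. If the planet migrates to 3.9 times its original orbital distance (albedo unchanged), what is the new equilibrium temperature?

T_eq ≈ 233 K

T_eq ∝ L^(1/4) · d^(−1/2).
T′ = 460 / 3.9^(1/2) = 233 K.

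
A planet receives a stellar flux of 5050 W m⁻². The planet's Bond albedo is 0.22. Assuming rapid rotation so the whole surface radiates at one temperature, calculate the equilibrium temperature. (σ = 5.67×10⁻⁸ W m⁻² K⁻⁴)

Energy balance: absorbed = emitted ⇒ πR²·S(1−A) = 4πR²·σT_eq⁴, so T_eq⁴ = S(1−A)/(4σ).
T_eq = [5050 × 0.78 / (4 × 5.67×10⁻⁸)]^(1/4) = (1.74×10¹⁰)^(1/4) = 363 K.

T_eq ≈ 363 K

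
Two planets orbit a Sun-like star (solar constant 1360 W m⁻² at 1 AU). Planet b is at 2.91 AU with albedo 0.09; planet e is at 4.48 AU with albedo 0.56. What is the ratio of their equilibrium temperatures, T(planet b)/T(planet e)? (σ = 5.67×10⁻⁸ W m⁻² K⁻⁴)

T₁/T₂ ≈ 1.488

T_eq = [S₀(1−A)/(4σd²)]^(1/4), so T ∝ (1−A)^(1/4) / √d.
T₁ = [1360×0.91/(4×5.67×10⁻⁸×2.91²)]^(1/4) = 159.33 K.
T₂ = [1360×0.44/(4×5.67×10⁻⁸×4.48²)]^(1/4) = 107.08 K.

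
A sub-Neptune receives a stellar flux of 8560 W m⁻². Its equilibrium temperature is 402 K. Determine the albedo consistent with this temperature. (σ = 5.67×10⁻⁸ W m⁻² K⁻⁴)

A ≈ 0.31

From T_eq⁴ = S(1−A)/(4σ): 1−A = 4σT_eq⁴/S.
1−A = 4 × 5.67×10⁻⁸ × (402)⁴ / 8560 = 0.692.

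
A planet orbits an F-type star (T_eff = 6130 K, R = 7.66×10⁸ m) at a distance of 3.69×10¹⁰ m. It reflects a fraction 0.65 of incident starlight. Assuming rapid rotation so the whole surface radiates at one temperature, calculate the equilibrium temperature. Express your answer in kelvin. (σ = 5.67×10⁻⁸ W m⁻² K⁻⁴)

L = 4πR_⋆²σT_⋆⁴ = 4π(7.66×10⁸)² × 5.67×10⁻⁸ × (6130)⁴ = 5.90×10²⁶ W.
S = L/(4πd²) = 3.45×10⁴ W m⁻².
Energy balance: absorbed = emitted ⇒ πR²·S(1−A) = 4πR²·σT_eq⁴, so T_eq⁴ = S(1−A)/(4σ).
T_eq = [3.45×10⁴ × 0.35 / (4 × 5.67×10⁻⁸)]^(1/4) = (5.32×10¹⁰)^(1/4) = 480 K.

T_eq ≈ 480 K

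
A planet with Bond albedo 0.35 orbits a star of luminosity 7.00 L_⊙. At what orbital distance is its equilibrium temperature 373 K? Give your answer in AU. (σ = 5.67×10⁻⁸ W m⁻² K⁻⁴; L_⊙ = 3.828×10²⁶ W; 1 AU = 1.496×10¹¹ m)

L = 7.00 × 3.828×10²⁶ = 2.68×10²⁷ W.
From T_eq⁴ = L(1−A)/(16πσd²): d = √[L(1−A)/(16πσT_eq⁴)].
d = √[2.68×10²⁷ × 0.65 / (16π × 5.67×10⁻⁸ × (373)⁴)] = 1.78×10¹¹ m = 1.19 AU.

d ≈ 1.19 AU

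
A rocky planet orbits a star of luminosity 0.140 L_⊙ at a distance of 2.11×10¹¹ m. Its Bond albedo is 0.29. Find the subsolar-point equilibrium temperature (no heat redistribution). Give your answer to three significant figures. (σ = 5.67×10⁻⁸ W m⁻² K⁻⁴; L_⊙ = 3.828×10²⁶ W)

T_ss ≈ 186 K

L = 0.140 × 3.828×10²⁶ = 5.36×10²⁵ W.
Flux: S = L/(4πd²) = 5.36×10²⁵/(4π×(2.11×10¹¹)²) = 95.8 W m⁻².
At the subsolar point the surface absorbs S(1−A) and emits σT⁴ per unit area — no factor of 4, since only the local patch is in balance.
T = [95.8 × 0.71 / 5.67×10⁻⁸]^(1/4) = (1.20×10⁹)^(1/4) = 186 K.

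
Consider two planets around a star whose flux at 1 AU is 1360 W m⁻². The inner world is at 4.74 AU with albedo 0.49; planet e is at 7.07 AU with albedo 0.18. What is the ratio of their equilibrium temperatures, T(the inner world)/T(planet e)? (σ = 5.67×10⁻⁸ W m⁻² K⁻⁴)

T_eq = [S₀(1−A)/(4σd²)]^(1/4), so T ∝ (1−A)^(1/4) / √d.
T₁ = [1360×0.51/(4×5.67×10⁻⁸×4.74²)]^(1/4) = 108.01 K.
T₂ = [1360×0.82/(4×5.67×10⁻⁸×7.07²)]^(1/4) = 99.59 K.

T₁/T₂ ≈ 1.085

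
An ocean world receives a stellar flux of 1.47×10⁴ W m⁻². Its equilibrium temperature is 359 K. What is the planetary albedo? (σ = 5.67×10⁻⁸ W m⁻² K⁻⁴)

A ≈ 0.74

From T_eq⁴ = S(1−A)/(4σ): 1−A = 4σT_eq⁴/S.
1−A = 4 × 5.67×10⁻⁸ × (359)⁴ / 1.47×10⁴ = 0.256.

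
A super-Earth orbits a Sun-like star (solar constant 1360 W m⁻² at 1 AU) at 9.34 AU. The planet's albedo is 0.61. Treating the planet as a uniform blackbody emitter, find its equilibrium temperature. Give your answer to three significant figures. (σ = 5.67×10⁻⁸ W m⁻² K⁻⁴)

T_eq ≈ 72.0 K

Flux at 9.34 AU: S = 1360/9.34² = 15.6 W m⁻².
Energy balance: absorbed = emitted ⇒ πR²·S(1−A) = 4πR²·σT_eq⁴, so T_eq⁴ = S(1−A)/(4σ).
T_eq = [15.6 × 0.39 / (4 × 5.67×10⁻⁸)]^(1/4) = (2.68×10⁷)^(1/4) = 72.0 K.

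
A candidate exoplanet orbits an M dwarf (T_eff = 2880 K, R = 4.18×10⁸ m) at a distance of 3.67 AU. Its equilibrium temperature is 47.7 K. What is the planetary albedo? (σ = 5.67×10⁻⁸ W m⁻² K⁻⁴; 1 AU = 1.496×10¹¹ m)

A ≈ 0.48

d = 3.67 AU = 5.49×10¹¹ m.
L = 4πR_⋆²σT_⋆⁴ = 4π(4.18×10⁸)² × 5.67×10⁻⁸ × (2880)⁴ = 8.56×10²⁴ W.
S = L/(4πd²) = 2.26 W m⁻².
From T_eq⁴ = S(1−A)/(4σ): 1−A = 4σT_eq⁴/S.
1−A = 4 × 5.67×10⁻⁸ × (47.7)⁴ / 2.26 = 0.519.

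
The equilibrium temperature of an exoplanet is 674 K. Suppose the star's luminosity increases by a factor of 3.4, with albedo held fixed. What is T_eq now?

T_eq ≈ 915 K

T_eq ∝ L^(1/4) · d^(−1/2).
T′ = 674 × 3.4^(1/4) = 915 K.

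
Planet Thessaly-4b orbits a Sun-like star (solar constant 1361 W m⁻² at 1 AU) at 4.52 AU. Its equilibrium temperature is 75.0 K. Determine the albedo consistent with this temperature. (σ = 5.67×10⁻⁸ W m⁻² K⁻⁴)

Flux at 4.52 AU: S = 1361/4.52² = 66.6 W m⁻².
From T_eq⁴ = S(1−A)/(4σ): 1−A = 4σT_eq⁴/S.
1−A = 4 × 5.67×10⁻⁸ × (75.0)⁴ / 66.6 = 0.108.

A ≈ 0.89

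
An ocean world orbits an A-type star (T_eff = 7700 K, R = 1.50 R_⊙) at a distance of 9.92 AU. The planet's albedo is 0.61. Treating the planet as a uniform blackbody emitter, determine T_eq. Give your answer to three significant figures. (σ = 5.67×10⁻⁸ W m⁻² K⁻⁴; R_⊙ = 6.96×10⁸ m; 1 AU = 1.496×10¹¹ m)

R_⋆ = 1.50 × 6.96×10⁸ = 1.04×10⁹ m.
d = 9.92 AU = 1.48×10¹² m.
L = 4πR_⋆²σT_⋆⁴ = 4π(1.04×10⁹)² × 5.67×10⁻⁸ × (7700)⁴ = 2.73×10²⁷ W.
S = L/(4πd²) = 98.6 W m⁻².
Energy balance: absorbed = emitted ⇒ πR²·S(1−A) = 4πR²·σT_eq⁴, so T_eq⁴ = S(1−A)/(4σ).
T_eq = [98.6 × 0.39 / (4 × 5.67×10⁻⁸)]^(1/4) = (1.70×10⁸)^(1/4) = 114 K.

T_eq ≈ 114 K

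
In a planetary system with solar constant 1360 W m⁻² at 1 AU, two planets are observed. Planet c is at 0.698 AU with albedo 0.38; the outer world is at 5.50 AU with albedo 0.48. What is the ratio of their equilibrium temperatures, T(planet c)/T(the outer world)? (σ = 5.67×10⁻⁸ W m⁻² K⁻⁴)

T₁/T₂ ≈ 2.933

T_eq = [S₀(1−A)/(4σd²)]^(1/4), so T ∝ (1−A)^(1/4) / √d.
T₁ = [1360×0.62/(4×5.67×10⁻⁸×0.698²)]^(1/4) = 295.56 K.
T₂ = [1360×0.52/(4×5.67×10⁻⁸×5.50²)]^(1/4) = 100.76 K.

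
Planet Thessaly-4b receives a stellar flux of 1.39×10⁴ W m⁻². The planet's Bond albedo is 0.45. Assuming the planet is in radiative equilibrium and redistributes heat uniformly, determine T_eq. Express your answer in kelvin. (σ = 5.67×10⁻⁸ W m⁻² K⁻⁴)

Energy balance: absorbed = emitted ⇒ πR²·S(1−A) = 4πR²·σT_eq⁴, so T_eq⁴ = S(1−A)/(4σ).
T_eq = [1.39×10⁴ × 0.55 / (4 × 5.67×10⁻⁸)]^(1/4) = (3.37×10¹⁰)^(1/4) = 428 K.

T_eq ≈ 428 K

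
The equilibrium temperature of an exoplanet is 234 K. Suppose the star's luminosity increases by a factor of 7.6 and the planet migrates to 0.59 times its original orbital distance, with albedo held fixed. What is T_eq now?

T_eq ≈ 506 K

T_eq ∝ L^(1/4) · d^(−1/2).
T′ = 234 × 7.6^(1/4) / 0.59^(1/2) = 506 K.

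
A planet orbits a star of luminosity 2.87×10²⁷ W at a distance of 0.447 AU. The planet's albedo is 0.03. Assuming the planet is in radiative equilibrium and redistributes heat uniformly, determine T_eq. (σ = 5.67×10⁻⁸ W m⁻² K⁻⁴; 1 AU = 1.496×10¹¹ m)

T_eq ≈ 684 K

d = 0.447 AU = 6.69×10¹⁰ m.
Flux: S = L/(4πd²) = 2.87×10²⁷/(4π×(6.69×10¹⁰)²) = 5.11×10⁴ W m⁻².
Energy balance: absorbed = emitted ⇒ πR²·S(1−A) = 4πR²·σT_eq⁴, so T_eq⁴ = S(1−A)/(4σ).
T_eq = [5.11×10⁴ × 0.97 / (4 × 5.67×10⁻⁸)]^(1/4) = (2.18×10¹¹)^(1/4) = 684 K.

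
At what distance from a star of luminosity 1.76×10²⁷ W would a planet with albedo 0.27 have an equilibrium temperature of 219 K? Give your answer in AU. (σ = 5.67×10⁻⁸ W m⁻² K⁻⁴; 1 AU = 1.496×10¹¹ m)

d ≈ 2.96 AU

From T_eq⁴ = L(1−A)/(16πσd²): d = √[L(1−A)/(16πσT_eq⁴)].
d = √[1.76×10²⁷ × 0.73 / (16π × 5.67×10⁻⁸ × (219)⁴)] = 4.43×10¹¹ m = 2.96 AU.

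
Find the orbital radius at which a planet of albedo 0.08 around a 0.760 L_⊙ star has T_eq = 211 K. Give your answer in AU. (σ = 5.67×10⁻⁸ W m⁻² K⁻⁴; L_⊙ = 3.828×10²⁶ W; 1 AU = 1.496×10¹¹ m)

d ≈ 1.46 AU

L = 0.760 × 3.828×10²⁶ = 2.91×10²⁶ W.
From T_eq⁴ = L(1−A)/(16πσd²): d = √[L(1−A)/(16πσT_eq⁴)].
d = √[2.91×10²⁶ × 0.92 / (16π × 5.67×10⁻⁸ × (211)⁴)] = 2.18×10¹¹ m = 1.46 AU.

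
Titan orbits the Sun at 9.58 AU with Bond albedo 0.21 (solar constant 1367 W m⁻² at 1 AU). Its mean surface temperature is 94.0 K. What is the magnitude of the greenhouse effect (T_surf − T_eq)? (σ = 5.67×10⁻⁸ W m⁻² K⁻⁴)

S = 1367/9.58² = 14.89 W m⁻².
T_eq = [S(1−A)/(4σ)]^(1/4) = [14.89×0.79/(4×5.67×10⁻⁸)]^(1/4) = 84.9 K.
ΔT = T_surf − T_eq = 94 − 84.9.

ΔT ≈ 9.1 K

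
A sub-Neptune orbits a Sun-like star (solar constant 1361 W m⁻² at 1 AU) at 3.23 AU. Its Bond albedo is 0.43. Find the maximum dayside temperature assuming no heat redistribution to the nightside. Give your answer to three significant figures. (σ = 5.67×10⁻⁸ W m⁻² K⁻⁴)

Flux at 3.23 AU: S = 1361/3.23² = 130 W m⁻².
With no redistribution each surface element balances locally: S(1−A) = σT⁴.
T = [130 × 0.57 / 5.67×10⁻⁸]^(1/4) = (1.31×10⁹)^(1/4) = 190 K.

T_ss ≈ 190 K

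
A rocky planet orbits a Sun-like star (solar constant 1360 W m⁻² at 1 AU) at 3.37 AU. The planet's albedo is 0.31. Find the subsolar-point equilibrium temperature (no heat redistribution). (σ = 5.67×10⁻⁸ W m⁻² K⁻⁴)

Flux at 3.37 AU: S = 1360/3.37² = 120 W m⁻².
At the subsolar point the surface absorbs S(1−A) and emits σT⁴ per unit area — no factor of 4, since only the local patch is in balance.
T = [120 × 0.69 / 5.67×10⁻⁸]^(1/4) = (1.46×10⁹)^(1/4) = 195 K.

T_ss ≈ 195 K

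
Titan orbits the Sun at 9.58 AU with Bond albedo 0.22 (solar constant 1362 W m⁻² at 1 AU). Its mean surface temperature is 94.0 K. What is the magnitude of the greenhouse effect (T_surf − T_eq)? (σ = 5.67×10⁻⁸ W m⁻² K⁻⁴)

S = 1362/9.58² = 14.84 W m⁻².
T_eq = [S(1−A)/(4σ)]^(1/4) = [14.84×0.78/(4×5.67×10⁻⁸)]^(1/4) = 84.5 K.
ΔT = T_surf − T_eq = 94 − 84.5.

ΔT ≈ 9.5 K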